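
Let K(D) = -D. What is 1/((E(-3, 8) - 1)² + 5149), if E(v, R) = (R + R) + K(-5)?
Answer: 1/5549 ≈ 0.00018021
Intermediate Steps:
E(v, R) = 5 + 2*R (E(v, R) = (R + R) - 1*(-5) = 2*R + 5 = 5 + 2*R)
1/((E(-3, 8) - 1)² + 5149) = 1/(((5 + 2*8) - 1)² + 5149) = 1/(((5 + 16) - 1)² + 5149) = 1/((21 - 1)² + 5149) = 1/(20² + 5149) = 1/(400 + 5149) = 1/5549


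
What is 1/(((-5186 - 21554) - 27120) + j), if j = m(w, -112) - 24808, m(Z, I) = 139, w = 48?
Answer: -1/78529 ≈ -1.2734e-5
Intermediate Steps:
j = -24669 (j = 139 - 24808 = -24669)
1/(((-5186 - 21554) - 27120) + j) = 1/(((-5186 - 21554) - 27120) - 24669) = 1/((-26740 - 27120) - 24669) = 1/(-53860 - 24669) = 1/(-78529) = -1/78529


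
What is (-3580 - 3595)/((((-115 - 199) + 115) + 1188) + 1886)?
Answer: -287/115 ≈ -2.4957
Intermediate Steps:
(-3580 - 3595)/((((-115 - 199) + 115) + 1188) + 1886) = -7175/(((-314 + 115) + 1188) + 1886) = -7175/((-199 + 1188) + 1886) = -7175/(989 + 1886) = -7175/2875 = -7175*1/2875 = -287/115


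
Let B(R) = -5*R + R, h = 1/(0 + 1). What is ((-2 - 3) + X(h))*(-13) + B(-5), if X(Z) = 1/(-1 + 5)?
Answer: 327/4 ≈ 81.750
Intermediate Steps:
h = 1 (h = 1/1 = 1)
X(Z) = ¼ (X(Z) = 1/4 = ¼)
B(R) = -4*R
((-2 - 3) + X(h))*(-13) + B(-5) = ((-2 - 3) + ¼)*(-13) - 4*(-5) = (-5 + ¼)*(-13) + 20 = -19/4*(-13) + 20 = 247/4 + 20 = 327/4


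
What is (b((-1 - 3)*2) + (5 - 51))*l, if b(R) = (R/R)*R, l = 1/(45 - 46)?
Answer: 54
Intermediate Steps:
l = -1 (l = 1/(-1) = -1)
b(R) = R (b(R) = 1*R = R)
(b((-1 - 3)*2) + (5 - 51))*l = ((-1 - 3)*2 + (5 - 51))*(-1) = (-4*2 - 46)*(-1) = (-8 - 46)*(-1) = -54*(-1) = 54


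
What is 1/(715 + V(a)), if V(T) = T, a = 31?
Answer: 1/746 ≈ 0.0013405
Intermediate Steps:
1/(715 + V(a)) = 1/(715 + 31) = 1/746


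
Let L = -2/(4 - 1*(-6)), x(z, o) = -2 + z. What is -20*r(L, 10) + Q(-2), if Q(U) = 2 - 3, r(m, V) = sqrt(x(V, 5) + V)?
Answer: -1 - 60*sqrt(2) ≈ -85.853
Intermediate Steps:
L = -1/5 (L = -2/(4 + 6) = -2/10 = -2*1/10 = -1/5 ≈ -0.20000)
r(m, V) = sqrt(-2 + 2*V) (r(m, V) = sqrt((-2 + V) + V) = sqrt(-2 + 2*V))
Q(U) = -1
-20*r(L, 10) + Q(-2) = -20*sqrt(-2 + 2*10) - 1 = -20*sqrt(-2 + 20) - 1 = -60*sqrt(2) - 1 = -1 - 60*sqrt(2)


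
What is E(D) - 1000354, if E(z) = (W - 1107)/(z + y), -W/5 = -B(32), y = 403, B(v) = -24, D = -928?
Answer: -175061541/175 ≈ -1.0004e+6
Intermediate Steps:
W = -120 (W = -(-5)*(-24) = -5*24 = -120)
E(z) = -1227/(403 + z) (E(z) = (-120 - 1107)/(z + 403) = -1227/(403 + z))
E(D) - 1000354 = -1227/(403 - 928) - 1000354 = -1227/(-525) - 1000354 = -1227*(-1/525) - 1000354 = 409/175 - 1000354 = -175061541/175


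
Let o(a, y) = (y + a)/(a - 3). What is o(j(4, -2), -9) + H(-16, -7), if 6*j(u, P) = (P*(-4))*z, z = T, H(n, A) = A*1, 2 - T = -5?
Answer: -132/19 ≈ -6.9474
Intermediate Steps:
T = 7 (T = 2 - 1*(-5) = 2 + 5 = 7)
H(n, A) = A
z = 7
j(u, P) = -14*P/3 (j(u, P) = ((P*(-4))*7)/6 = (-4*P*7)/6 = (-28*P)/6 = -14*P/3)
o(a, y) = (a + y)/(-3 + a)
o(j(4, -2), -9) + H(-16, -7) = (-14/3*(-2) - 9)/(-3 - 14/3*(-2)) - 7 = (28/3 - 9)/(-3 + 28/3) - 7 = (⅓)/(19/3) - 7 = (3/19)*(⅓) - 7 = 1/19 - 7 = -132/19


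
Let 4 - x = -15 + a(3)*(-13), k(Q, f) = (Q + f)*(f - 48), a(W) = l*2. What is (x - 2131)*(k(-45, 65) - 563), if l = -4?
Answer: 494168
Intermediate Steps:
a(W) = -8 (a(W) = -4*2 = -8)
k(Q, f) = (-48 + f)*(Q + f) (k(Q, f) = (Q + f)*(-48 + f) = (-48 + f)*(Q + f))
x = -85 (x = 4 - (-15 - 8*(-13)) = 4 - (-15 + 104) = 4 - 1*89 = 4 - 89 = -85)
(x - 2131)*(k(-45, 65) - 563) = (-85 - 2131)*((65² - 48*(-45) - 48*65 - 45*65) - 563) = -2216*((4225 + 2160 - 3120 - 2925) - 563) = -2216*(340 - 563) = -2216*(-223) = 494168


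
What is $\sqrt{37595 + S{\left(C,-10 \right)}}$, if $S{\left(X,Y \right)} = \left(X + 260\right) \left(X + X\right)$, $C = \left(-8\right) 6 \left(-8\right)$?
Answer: $\sqrt{532187} \approx 729.51$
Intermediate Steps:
$C = 384$ ($C = \left(-48\right) \left(-8\right) = 384$)
$S{\left(X,Y \right)} = 2 X \left(260 + X\right)$ ($S{\left(X,Y \right)} = \left(260 + X\right) 2 X = 2 X \left(260 + X\right)$)
$\sqrt{37595 + S{\left(C,-10 \right)}} = \sqrt{37595 + 2 \cdot 384 \left(260 + 384\right)} = \sqrt{37595 + 2 \cdot 384 \cdot 644} = \sqrt{37595 + 494592} = \sqrt{532187}$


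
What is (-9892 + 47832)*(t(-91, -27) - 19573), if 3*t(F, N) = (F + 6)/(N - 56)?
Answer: -184904080480/249 ≈ -7.4259e+8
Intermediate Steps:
t(F, N) = (6 + F)/(3*(-56 + N)) (t(F, N) = ((F + 6)/(N - 56))/3 = ((6 + F)/(-56 + N))/3 = (6 + F)/(3*(-56 + N)))
(-9892 + 47832)*(t(-91, -27) - 19573) = (-9892 + 47832)*((6 - 91)/(3*(-56 - 27)) - 19573) = 37940*((1/3)*(-85)/(-83) - 19573) = 37940*((1/3)*(-1/83)*(-85) - 19573) = 37940*(85/249 - 19573) = 37940*(-4873592/249) = -184904080480/249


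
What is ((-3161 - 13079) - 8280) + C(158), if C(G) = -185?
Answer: -24705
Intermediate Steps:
((-3161 - 13079) - 8280) + C(158) = ((-3161 - 13079) - 8280) - 185 = (-16240 - 8280) - 185 = -24520 - 185 = -24705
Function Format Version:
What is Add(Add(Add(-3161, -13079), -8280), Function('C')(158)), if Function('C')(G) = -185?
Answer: -24705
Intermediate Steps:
Add(Add(Add(-3161, -13079), -8280), Function('C')(158)) = Add(Add(Add(-3161, -13079), -8280), -185) = Add(Add(-16240, -8280), -185) = Add(-24520, -185) = -24705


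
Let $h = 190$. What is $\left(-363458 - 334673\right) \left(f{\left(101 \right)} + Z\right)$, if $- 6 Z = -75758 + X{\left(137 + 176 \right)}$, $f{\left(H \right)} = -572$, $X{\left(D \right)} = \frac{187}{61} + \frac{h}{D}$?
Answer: $- \frac{321338109627269}{38186} \approx -8.4151 \cdot 10^{9}$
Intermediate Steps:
$X{\left(D \right)} = \frac{187}{61} + \frac{190}{D}$
$Z = \frac{482125791}{38186}$ ($Z = - \frac{-75758 + \left(\frac{187}{61} + \frac{190}{137 + 176}\right)}{6} = - \frac{-75758 + \left(\frac{187}{61} + \frac{190}{313}\right)}{6} = - \frac{-75758 + \frac{70121}{19093}}{6} = \left(- \frac{1}{6}\right) \left(- \frac{1446377373}{19093}\right) = \frac{482125791}{38186} \approx 12626.0$)
$\left(-363458 - 334673\right) \left(f{\left(101 \right)} + Z\right) = \left(-363458 - 334673\right) \left(-572 + \frac{482125791}{38186}\right) = \left(-698131\right) \frac{460283399}{38186} = - \frac{321338109627269}{38186}$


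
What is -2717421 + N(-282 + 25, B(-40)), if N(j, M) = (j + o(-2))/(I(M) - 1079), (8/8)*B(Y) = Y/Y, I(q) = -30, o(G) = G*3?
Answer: -3013619626/1109 ≈ -2.7174e+6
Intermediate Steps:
o(G) = 3*G
B(Y) = 1 (B(Y) = Y/Y = 1)
N(j, M) = 6/1109 - j/1109 (N(j, M) = (j + 3*(-2))/(-30 - 1079) = (j - 6)/(-1109) = (-6 + j)*(-1/1109) = 6/1109 - j/1109)
-2717421 + N(-282 + 25, B(-40)) = -2717421 + (6/1109 - (-282 + 25)/1109) = -2717421 + (6/1109 - 1/1109*(-257)) = -2717421 + (6/1109 + 257/1109) = -2717421 + 263/1109 = -3013619626/1109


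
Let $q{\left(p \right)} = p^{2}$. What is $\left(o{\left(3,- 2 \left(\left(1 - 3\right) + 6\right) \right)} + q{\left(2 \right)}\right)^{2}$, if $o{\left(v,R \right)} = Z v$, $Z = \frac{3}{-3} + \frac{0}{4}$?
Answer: $1$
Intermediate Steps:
$Z = -1$ ($Z = 3 \left(- \frac{1}{3}\right) + 0 \cdot \frac{1}{4} = -1 + 0 = -1$)
$o{\left(v,R \right)} = - v$
$\left(o{\left(3,- 2 \left(\left(1 - 3\right) + 6\right) \right)} + q{\left(2 \right)}\right)^{2} = \left(\left(-1\right) 3 + 2^{2}\right)^{2} = \left(-3 + 4\right)^{2} = 1^{2} = 1$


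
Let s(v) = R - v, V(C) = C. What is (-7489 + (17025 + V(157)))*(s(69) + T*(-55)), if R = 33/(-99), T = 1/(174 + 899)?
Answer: -721640619/1073 ≈ -6.7255e+5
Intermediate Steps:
T = 1/1073 ≈ 0.00093197
R = -⅓ (R = 33*(-1/99) = -⅓ ≈ -0.33333)
s(v) = -⅓ - v
(-7489 + (17025 + V(157)))*(s(69) + T*(-55)) = (-7489 + (17025 + 157))*((-⅓ - 1*69) + (1/1073)*(-55)) = (-7489 + 17182)*((-⅓ - 69) - 55/1073) = 9693*(-208/3 - 55/1073) = 9693*(-223349/3219) = -721640619/1073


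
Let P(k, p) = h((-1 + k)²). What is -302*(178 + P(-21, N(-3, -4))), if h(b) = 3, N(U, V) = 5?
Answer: -54662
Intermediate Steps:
P(k, p) = 3
-302*(178 + P(-21, N(-3, -4))) = -302*(178 + 3) = -302*181 = -54662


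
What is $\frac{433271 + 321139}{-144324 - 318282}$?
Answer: $- \frac{125735}{77101} \approx -1.6308$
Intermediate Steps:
$\frac{433271 + 321139}{-144324 - 318282} = \frac{754410}{-462606} = 754410 \left(- \frac{1}{462606}\right) = - \frac{125735}{77101}$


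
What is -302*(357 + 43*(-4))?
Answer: -55870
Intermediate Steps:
-302*(357 + 43*(-4)) = -302*(357 - 172) = -302*185 = -55870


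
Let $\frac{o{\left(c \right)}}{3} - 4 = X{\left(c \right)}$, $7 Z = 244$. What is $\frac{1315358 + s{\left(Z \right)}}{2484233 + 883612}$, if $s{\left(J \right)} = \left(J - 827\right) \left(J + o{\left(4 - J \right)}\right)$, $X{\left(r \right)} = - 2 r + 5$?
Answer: $\frac{7837891}{23574915} \approx 0.33247$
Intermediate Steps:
$Z = \frac{244}{7}$ ($Z = \frac{1}{7} \cdot 244 = \frac{244}{7} \approx 34.857$)
$X{\left(r \right)} = 5 - 2 r$
$o{\left(c \right)} = 27 - 6 c$ ($o{\left(c \right)} = 12 + 3 \left(5 - 2 c\right) = 12 - \left(-15 + 6 c\right) = 27 - 6 c$)
$s{\left(J \right)} = \left(-827 + J\right) \left(3 + 7 J\right)$ ($s{\left(J \right)} = \left(J - 827\right) \left(J - \left(-27 + 6 \left(4 - J\right)\right)\right) = \left(-827 + J\right) \left(J + \left(27 + \left(-24 + 6 J\right)\right)\right) = \left(-827 + J\right) \left(J + \left(3 + 6 J\right)\right) = \left(-827 + J\right) \left(3 + 7 J\right)$)
$\frac{1315358 + s{\left(Z \right)}}{2484233 + 883612} = \frac{1315358 - \left(\frac{1429151}{7} - \frac{59536}{7}\right)}{2484233 + 883612} = \frac{1315358 - \frac{1369615}{7}}{3367845} = \left(1315358 - \frac{1369615}{7}\right) \frac{1}{3367845} = \frac{7837891}{7} \cdot \frac{1}{3367845} = \frac{7837891}{23574915}$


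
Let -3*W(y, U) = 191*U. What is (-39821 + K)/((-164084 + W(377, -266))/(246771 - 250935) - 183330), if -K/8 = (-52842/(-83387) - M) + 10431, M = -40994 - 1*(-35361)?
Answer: 87676392467322/95466312153859 ≈ 0.91840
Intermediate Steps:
M = -5633 (M = -40994 + 35361 = -5633)
W(y, U) = -191*U/3
K = -10716652880/83387 (K = -8*((-52842/(-83387) - 1*(-5633)) + 10431) = -8*((-52842*(-1/83387) + 5633) + 10431) = -8*((52842/83387 + 5633) + 10431) = -8*(469771813/83387 + 10431) = -8*1339581610/83387 = -10716652880/83387 ≈ -1.2852e+5)
(-39821 + K)/((-164084 + W(377, -266))/(246771 - 250935) - 183330) = (-39821 - 10716652880/83387)/((-164084 - 191/3*(-266))/(246771 - 250935) - 183330) = -14037206607/(83387*((-164084 + 50806/3)/(-4164) - 183330)) = -14037206607/(83387*(-441446/3*(-1/4164) - 183330)) = -14037206607/(83387*(220723/6246 - 183330)) = -14037206607/(83387*(-1144858457/6246)) = -14037206607/83387*(-6246/1144858457) = 87676392467322/95466312153859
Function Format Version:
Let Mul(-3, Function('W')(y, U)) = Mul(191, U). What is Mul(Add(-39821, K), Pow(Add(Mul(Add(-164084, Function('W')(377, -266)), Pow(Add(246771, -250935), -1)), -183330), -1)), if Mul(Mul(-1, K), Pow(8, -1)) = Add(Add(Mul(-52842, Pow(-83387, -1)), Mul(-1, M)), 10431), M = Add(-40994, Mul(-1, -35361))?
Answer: Rational(87676392467322, 95466312153859) ≈ 0.91840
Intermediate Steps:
M = -5633 (M = Add(-40994, 35361) = -5633)
Function('W')(y, U) = Mul(Rational(-191, 3), U) (Function('W')(y, U) = Mul(Rational(-1, 3), Mul(191, U)) = Mul(Rational(-191, 3), U))
K = Rational(-10716652880, 83387) (K = Mul(-8, Add(Add(Mul(-52842, Pow(-83387, -1)), Mul(-1, -5633)), 10431)) = Mul(-8, Add(Add(Mul(-52842, Rational(-1, 83387)), 5633), 10431)) = Mul(-8, Add(Add(Rational(52842, 83387), 5633), 10431)) = Mul(-8, Add(Rational(469771813, 83387), 10431)) = Mul(-8, Rational(1339581610, 83387)) = Rational(-10716652880, 83387) ≈ -1.2852e+5)
Mul(Add(-39821, K), Pow(Add(Mul(Add(-164084, Function('W')(377, -266)), Pow(Add(246771, -250935), -1)), -183330), -1)) = Mul(Add(-39821, Rational(-10716652880, 83387)), Pow(Add(Mul(Add(-164084, Mul(Rational(-191, 3), -266)), Pow(Add(246771, -250935), -1)), -183330), -1)) = Mul(Rational(-14037206607, 83387), Pow(Add(Mul(Add(-164084, Rational(50806, 3)), Pow(-4164, -1)), -183330), -1)) = Mul(Rational(-14037206607, 83387), Pow(Add(Mul(Rational(-441446, 3), Rational(-1, 4164)), -183330), -1)) = Mul(Rational(-14037206607, 83387), Pow(Add(Rational(220723, 6246), -183330), -1)) = Mul(Rational(-14037206607, 83387), Pow(Rational(-1144858457, 6246), -1)) = Mul(Rational(-14037206607, 83387), Rational(-6246, 1144858457)) = Rational(87676392467322, 95466312153859)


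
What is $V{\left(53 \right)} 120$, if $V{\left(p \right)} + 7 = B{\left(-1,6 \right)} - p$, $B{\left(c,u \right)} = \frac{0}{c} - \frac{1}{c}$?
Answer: $-7080$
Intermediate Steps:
$B{\left(c,u \right)} = - \frac{1}{c}$ ($B{\left(c,u \right)} = 0 - \frac{1}{c} = - \frac{1}{c}$)
$V{\left(p \right)} = -6 - p$ ($V{\left(p \right)} = -7 - \left(-1 + p\right) = -6 - p$)
$V{\left(53 \right)} 120 = \left(-6 - 53\right) 120 = \left(-59\right) 120 = -7080$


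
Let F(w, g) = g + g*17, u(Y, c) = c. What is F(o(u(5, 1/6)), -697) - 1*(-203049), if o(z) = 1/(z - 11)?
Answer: 190503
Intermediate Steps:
o(z) = 1/(-11 + z)
F(w, g) = 18*g (F(w, g) = g + 17*g = 18*g)
F(o(u(5, 1/6)), -697) - 1*(-203049) = 18*(-697) - 1*(-203049) = -12546 + 203049 = 190503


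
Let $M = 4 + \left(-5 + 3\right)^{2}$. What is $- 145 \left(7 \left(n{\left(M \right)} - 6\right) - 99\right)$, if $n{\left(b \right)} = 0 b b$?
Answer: $20445$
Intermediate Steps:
$M = 8$ ($M = 4 + \left(-2\right)^{2} = 4 + 4 = 8$)
$n{\left(b \right)} = 0$ ($n{\left(b \right)} = 0 b = 0$)
$- 145 \left(7 \left(n{\left(M \right)} - 6\right) - 99\right) = - 145 \left(7 \left(0 - 6\right) - 99\right) = - 145 \left(7 \left(-6\right) - 99\right) = - 145 \left(-42 - 99\right) = \left(-145\right) \left(-141\right) = 20445$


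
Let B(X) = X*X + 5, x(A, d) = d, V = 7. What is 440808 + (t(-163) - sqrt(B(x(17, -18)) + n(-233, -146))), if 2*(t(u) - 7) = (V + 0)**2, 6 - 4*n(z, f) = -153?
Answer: 881679/2 - 5*sqrt(59)/2 ≈ 4.4082e+5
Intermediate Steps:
n(z, f) = 159/4 (n(z, f) = 3/2 - 1/4*(-153) = 3/2 + 153/4 = 159/4)
t(u) = 63/2 (t(u) = 7 + (7 + 0)**2/2 = 7 + (1/2)*7**2 = 7 + (1/2)*49 = 7 + 49/2 = 63/2)
B(X) = 5 + X**2 (B(X) = X**2 + 5 = 5 + X**2)
440808 + (t(-163) - sqrt(B(x(17, -18)) + n(-233, -146))) = 440808 + (63/2 - sqrt((5 + (-18)**2) + 159/4)) = 440808 + (63/2 - sqrt((5 + 324) + 159/4)) = 440808 + (63/2 - sqrt(329 + 159/4)) = 440808 + (63/2 - sqrt(1475/4)) = 440808 + (63/2 - 5*sqrt(59)/2) = 881679/2 - 5*sqrt(59)/2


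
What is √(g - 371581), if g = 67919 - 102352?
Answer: 7*I*√8286 ≈ 637.19*I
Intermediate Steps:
g = -34433
√(g - 371581) = √(-34433 - 371581) = √(-406014) = 7*I*√8286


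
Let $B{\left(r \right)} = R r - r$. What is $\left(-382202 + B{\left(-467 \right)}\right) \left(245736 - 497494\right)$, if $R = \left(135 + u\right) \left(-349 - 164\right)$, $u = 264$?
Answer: $-23969147571252$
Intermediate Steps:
$R = -204687$ ($R = \left(135 + 264\right) \left(-349 - 164\right) = 399 \left(-513\right) = -204687$)
$B{\left(r \right)} = - 204688 r$ ($B{\left(r \right)} = - 204687 r - r = - 204688 r$)
$\left(-382202 + B{\left(-467 \right)}\right) \left(245736 - 497494\right) = \left(-382202 - -95589296\right) \left(245736 - 497494\right) = \left(-382202 + 95589296\right) \left(-251758\right) = 95207094 \left(-251758\right) = -23969147571252$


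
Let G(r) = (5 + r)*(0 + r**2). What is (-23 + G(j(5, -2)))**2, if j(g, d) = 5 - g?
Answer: 529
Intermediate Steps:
G(r) = r**2*(5 + r) (G(r) = (5 + r)*r**2 = r**2*(5 + r))
(-23 + G(j(5, -2)))**2 = (-23 + (5 - 1*5)**2*(5 + (5 - 1*5)))**2 = (-23 + (5 - 5)**2*(5 + (5 - 5)))**2 = (-23 + 0**2*(5 + 0))**2 = (-23 + 0*5)**2 = (-23 + 0)**2 = (-23)**2 = 529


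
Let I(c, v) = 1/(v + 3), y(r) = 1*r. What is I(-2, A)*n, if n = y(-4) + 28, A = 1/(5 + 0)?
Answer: 15/2 ≈ 7.5000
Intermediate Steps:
y(r) = r
A = 1/5 ≈ 0.20000
I(c, v) = 1/(3 + v)
n = 24 (n = -4 + 28 = 24)
I(-2, A)*n = 24/(3 + 1/5) = 24/(16/5) = (5/16)*24 = 15/2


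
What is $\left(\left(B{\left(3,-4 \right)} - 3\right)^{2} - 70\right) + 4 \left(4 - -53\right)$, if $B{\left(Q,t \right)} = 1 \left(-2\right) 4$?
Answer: $279$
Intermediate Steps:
$B{\left(Q,t \right)} = -8$ ($B{\left(Q,t \right)} = \left(-2\right) 4 = -8$)
$\left(\left(B{\left(3,-4 \right)} - 3\right)^{2} - 70\right) + 4 \left(4 - -53\right) = \left(\left(-8 - 3\right)^{2} - 70\right) + 4 \left(4 - -53\right) = \left(\left(-11\right)^{2} - 70\right) + 4 \left(4 + 53\right) = \left(121 - 70\right) + 4 \cdot 57 = 51 + 228 = 279$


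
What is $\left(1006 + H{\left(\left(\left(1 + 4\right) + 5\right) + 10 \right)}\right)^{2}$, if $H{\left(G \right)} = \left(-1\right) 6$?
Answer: $1000000$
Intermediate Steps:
$H{\left(G \right)} = -6$
$\left(1006 + H{\left(\left(\left(1 + 4\right) + 5\right) + 10 \right)}\right)^{2} = \left(1006 - 6\right)^{2} = 1000^{2} = 1000000$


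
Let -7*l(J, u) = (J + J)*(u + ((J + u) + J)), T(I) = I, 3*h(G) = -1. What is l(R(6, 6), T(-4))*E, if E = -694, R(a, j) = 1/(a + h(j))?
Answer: -541320/2023 ≈ -267.58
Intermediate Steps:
h(G) = -⅓ (h(G) = (⅓)*(-1) = -⅓)
R(a, j) = 1/(-⅓ + a) (R(a, j) = 1/(a - ⅓) = 1/(-⅓ + a))
l(J, u) = -2*J*(2*J + 2*u)/7 (l(J, u) = -(J + J)*(u + ((J + u) + J))/7 = -2*J*(u + (u + 2*J))/7 = -2*J*(2*J + 2*u)/7)
l(R(6, 6), T(-4))*E = -4*3/(-1 + 3*6)*(3/(-1 + 3*6) - 4)/7*(-694) = -4*3/(-1 + 18)*(3/(-1 + 18) - 4)/7*(-694) = -4*3/17*(3/17 - 4)/7*(-694) = -4*3*(1/17)*(3*(1/17) - 4)/7*(-694) = -4/7*3/17*(3/17 - 4)*(-694) = -4/7*3/17*(-65/17)*(-694) = (780/2023)*(-694) = -541320/2023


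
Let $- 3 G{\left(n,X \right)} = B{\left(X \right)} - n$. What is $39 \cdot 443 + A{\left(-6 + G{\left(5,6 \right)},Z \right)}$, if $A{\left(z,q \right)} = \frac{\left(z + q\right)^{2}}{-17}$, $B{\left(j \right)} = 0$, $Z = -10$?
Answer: $\frac{2641532}{153} \approx 17265.0$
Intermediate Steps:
$G{\left(n,X \right)} = \frac{n}{3}$ ($G{\left(n,X \right)} = - \frac{0 - n}{3} = - \frac{\left(-1\right) n}{3} = \frac{n}{3}$)
$A{\left(z,q \right)} = - \frac{\left(q + z\right)^{2}}{17}$ ($A{\left(z,q \right)} = \left(q + z\right)^{2} \left(- \frac{1}{17}\right) = - \frac{\left(q + z\right)^{2}}{17}$)
$39 \cdot 443 + A{\left(-6 + G{\left(5,6 \right)},Z \right)} = 39 \cdot 443 - \frac{\left(-10 + \left(-6 + \frac{1}{3} \cdot 5\right)\right)^{2}}{17} = 17277 - \frac{\left(-10 + \left(-6 + \frac{5}{3}\right)\right)^{2}}{17} = 17277 - \frac{\left(-10 - \frac{13}{3}\right)^{2}}{17} = 17277 - \frac{\left(- \frac{43}{3}\right)^{2}}{17} = 17277 - \frac{1849}{153} = \frac{2641532}{153}$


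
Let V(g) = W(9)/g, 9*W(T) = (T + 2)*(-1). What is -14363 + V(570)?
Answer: -73682201/5130 ≈ -14363.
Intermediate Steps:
W(T) = -2/9 - T/9 (W(T) = ((T + 2)*(-1))/9 = ((2 + T)*(-1))/9 = (-2 - T)/9 = -2/9 - T/9)
V(g) = -11/(9*g) (V(g) = (-2/9 - ⅑*9)/g = (-2/9 - 1)/g = -11/(9*g))
-14363 + V(570) = -14363 - 11/9/570 = -14363 - 11/9*1/570 = -14363 - 11/5130 = -73682201/5130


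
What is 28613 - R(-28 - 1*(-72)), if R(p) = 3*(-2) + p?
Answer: 28575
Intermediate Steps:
R(p) = -6 + p
28613 - R(-28 - 1*(-72)) = 28613 - (-6 + (-28 - 1*(-72))) = 28613 - (-6 + (-28 + 72)) = 28613 - (-6 + 44) = 28613 - 1*38 = 28613 - 38 = 28575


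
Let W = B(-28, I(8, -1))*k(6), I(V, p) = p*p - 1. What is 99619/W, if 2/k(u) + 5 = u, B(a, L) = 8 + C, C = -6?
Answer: 99619/4 ≈ 24905.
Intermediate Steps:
I(V, p) = -1 + p² (I(V, p) = p² - 1 = -1 + p²)
B(a, L) = 2 (B(a, L) = 8 - 6 = 2)
k(u) = 2/(-5 + u)
W = 4 (W = 2*(2/(-5 + 6)) = 2*(2/1) = 2*(2*1) = 2*2 = 4)
99619/W = 99619/4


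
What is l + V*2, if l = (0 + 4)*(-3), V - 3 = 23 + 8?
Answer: 56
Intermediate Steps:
V = 34 (V = 3 + (23 + 8) = 3 + 31 = 34)
l = -12 (l = 4*(-3) = -12)
l + V*2 = -12 + 34*2 = -12 + 68 = 56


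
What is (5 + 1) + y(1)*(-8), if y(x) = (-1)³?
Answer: 14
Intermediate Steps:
y(x) = -1
(5 + 1) + y(1)*(-8) = (5 + 1) - 1*(-8) = 6 + 8 = 14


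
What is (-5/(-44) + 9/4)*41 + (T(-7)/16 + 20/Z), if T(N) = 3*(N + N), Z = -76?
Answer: 157203/1672 ≈ 94.021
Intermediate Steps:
T(N) = 6*N (T(N) = 3*(2*N) = 6*N)
(-5/(-44) + 9/4)*41 + (T(-7)/16 + 20/Z) = (-5/(-44) + 9/4)*41 + ((6*(-7))/16 + 20/(-76)) = (-5*(-1/44) + 9*(¼))*41 + (-42*1/16 + 20*(-1/76)) = (5/44 + 9/4)*41 + (-21/8 - 5/19) = (26/11)*41 - 439/152 = 1066/11 - 439/152 = 157203/1672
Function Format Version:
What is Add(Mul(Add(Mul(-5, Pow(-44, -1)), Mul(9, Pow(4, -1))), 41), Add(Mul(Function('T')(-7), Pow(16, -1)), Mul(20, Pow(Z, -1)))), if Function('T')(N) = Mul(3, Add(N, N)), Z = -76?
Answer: Rational(157203, 1672) ≈ 94.021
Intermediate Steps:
Function('T')(N) = Mul(6, N) (Function('T')(N) = Mul(3, Mul(2, N)) = Mul(6, N))
Add(Mul(Add(Mul(-5, Pow(-44, -1)), Mul(9, Pow(4, -1))), 41), Add(Mul(Function('T')(-7), Pow(16, -1)), Mul(20, Pow(Z, -1)))) = Add(Mul(Add(Mul(-5, Pow(-44, -1)), Mul(9, Pow(4, -1))), 41), Add(Mul(Mul(6, -7), Pow(16, -1)), Mul(20, Pow(-76, -1)))) = Add(Mul(Add(Mul(-5, Rational(-1, 44)), Mul(9, Rational(1, 4))), 41), Add(Mul(-42, Rational(1, 16)), Mul(20, Rational(-1, 76)))) = Add(Mul(Add(Rational(5, 44), Rational(9, 4)), 41), Add(Rational(-21, 8), Rational(-5, 19))) = Add(Mul(Rational(26, 11), 41), Rational(-439, 152)) = Add(Rational(1066, 11), Rational(-439, 152)) = Rational(157203, 1672)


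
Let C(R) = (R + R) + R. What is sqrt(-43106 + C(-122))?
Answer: 4*I*sqrt(2717) ≈ 208.5*I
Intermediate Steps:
C(R) = 3*R (C(R) = 2*R + R = 3*R)
sqrt(-43106 + C(-122)) = sqrt(-43106 + 3*(-122)) = sqrt(-43106 - 366) = sqrt(-43472) = 4*I*sqrt(2717)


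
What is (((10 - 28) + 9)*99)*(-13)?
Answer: 11583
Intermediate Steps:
(((10 - 28) + 9)*99)*(-13) = ((-18 + 9)*99)*(-13) = -9*99*(-13) = -891*(-13) = 11583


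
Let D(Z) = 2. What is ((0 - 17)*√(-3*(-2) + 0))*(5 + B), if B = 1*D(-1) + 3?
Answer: -170*√6 ≈ -416.41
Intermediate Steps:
B = 5 (B = 1*2 + 3 = 2 + 3 = 5)
((0 - 17)*√(-3*(-2) + 0))*(5 + B) = ((0 - 17)*√(-3*(-2) + 0))*(5 + 5) = -17*√(6 + 0)*10 = -17*√6*10 = -170*√6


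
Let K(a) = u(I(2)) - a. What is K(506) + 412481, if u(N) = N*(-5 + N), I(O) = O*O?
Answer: 411971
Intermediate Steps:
I(O) = O²
K(a) = -4 - a (K(a) = 2²*(-5 + 2²) - a = 4*(-5 + 4) - a = 4*(-1) - a = -4 - a)
K(506) + 412481 = (-4 - 1*506) + 412481 = (-4 - 506) + 412481 = -510 + 412481 = 411971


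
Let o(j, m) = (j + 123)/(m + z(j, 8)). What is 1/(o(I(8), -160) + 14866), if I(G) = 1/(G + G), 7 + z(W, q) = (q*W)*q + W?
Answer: 237/3523063 ≈ 6.7271e-5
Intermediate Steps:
z(W, q) = -7 + W + W*q² (z(W, q) = -7 + ((q*W)*q + W) = -7 + ((W*q)*q + W) = -7 + (W*q² + W) = -7 + (W + W*q²) = -7 + W + W*q²)
I(G) = 1/(2*G)
o(j, m) = (123 + j)/(-7 + m + 65*j) (o(j, m) = (j + 123)/(m + (-7 + j + j*8²)) = (123 + j)/(m + (-7 + j + j*64)) = (123 + j)/(m + (-7 + j + 64*j)) = (123 + j)/(m + (-7 + 65*j)) = (123 + j)/(-7 + m + 65*j))
1/(o(I(8), -160) + 14866) = 1/((123 + (½)/8)/(-7 - 160 + 65*((½)/8)) + 14866) = 1/((123 + (½)*(⅛))/(-7 - 160 + 65*((½)*(⅛))) + 14866) = 1/((123 + 1/16)/(-7 - 160 + 65*(1/16)) + 14866) = 1/((1969/16)/(-7 - 160 + 65/16) + 14866) = 1/((1969/16)/(-2607/16) + 14866) = 1/(-16/2607*1969/16 + 14866) = 1/(-179/237 + 14866) = 1/(3523063/237) = 237/3523063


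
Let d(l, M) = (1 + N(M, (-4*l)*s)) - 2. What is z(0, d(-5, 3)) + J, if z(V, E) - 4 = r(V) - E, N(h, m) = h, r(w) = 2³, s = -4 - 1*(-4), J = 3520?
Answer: 3530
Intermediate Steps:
s = 0 (s = -4 + 4 = 0)
r(w) = 8
d(l, M) = -1 + M (d(l, M) = (1 + M) - 2 = -1 + M)
z(V, E) = 12 - E (z(V, E) = 4 + (8 - E) = 12 - E)
z(0, d(-5, 3)) + J = (12 - (-1 + 3)) + 3520 = (12 - 1*2) + 3520 = (12 - 2) + 3520 = 10 + 3520 = 3530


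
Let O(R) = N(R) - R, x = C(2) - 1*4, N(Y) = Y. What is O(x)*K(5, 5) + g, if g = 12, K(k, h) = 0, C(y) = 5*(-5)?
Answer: 12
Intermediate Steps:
C(y) = -25
x = -29 (x = -25 - 1*4 = -25 - 4 = -29)
O(R) = 0 (O(R) = R - R = 0)
O(x)*K(5, 5) + g = 0*0 + 12 = 0 + 12 = 12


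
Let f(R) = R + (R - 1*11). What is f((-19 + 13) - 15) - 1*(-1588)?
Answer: 1535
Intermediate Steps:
f(R) = -11 + 2*R (f(R) = R + (R - 11) = R + (-11 + R) = -11 + 2*R)
f((-19 + 13) - 15) - 1*(-1588) = (-11 + 2*((-19 + 13) - 15)) - 1*(-1588) = (-11 + 2*(-6 - 15)) + 1588 = (-11 + 2*(-21)) + 1588 = (-11 - 42) + 1588 = -53 + 1588 = 1535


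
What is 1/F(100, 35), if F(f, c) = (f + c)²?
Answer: 1/18225 ≈ 5.4870e-5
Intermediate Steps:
F(f, c) = (c + f)²
1/F(100, 35) = 1/((35 + 100)²) = 1/(135²) = 1/18225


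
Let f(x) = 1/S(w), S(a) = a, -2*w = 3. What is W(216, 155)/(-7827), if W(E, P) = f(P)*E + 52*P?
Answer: -7916/7827 ≈ -1.0114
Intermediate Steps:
w = -3/2 (w = -½*3 = -3/2 ≈ -1.5000)
f(x) = -⅔ (f(x) = 1/(-3/2) = -⅔)
W(E, P) = 52*P - 2*E/3 (W(E, P) = -2*E/3 + 52*P = 52*P - 2*E/3)
W(216, 155)/(-7827) = (52*155 - ⅔*216)/(-7827) = (8060 - 144)*(-1/7827) = 7916*(-1/7827) = -7916/7827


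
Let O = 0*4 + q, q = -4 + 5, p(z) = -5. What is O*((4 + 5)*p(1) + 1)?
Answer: -44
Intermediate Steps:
q = 1
O = 1 (O = 0*4 + 1 = 0 + 1 = 1)
O*((4 + 5)*p(1) + 1) = 1*((4 + 5)*(-5) + 1) = 1*(9*(-5) + 1) = 1*(-45 + 1) = 1*(-44) = -44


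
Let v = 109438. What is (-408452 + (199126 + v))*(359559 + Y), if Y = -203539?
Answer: -15584525760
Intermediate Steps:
(-408452 + (199126 + v))*(359559 + Y) = (-408452 + (199126 + 109438))*(359559 - 203539) = (-408452 + 308564)*156020 = -99888*156020 = -15584525760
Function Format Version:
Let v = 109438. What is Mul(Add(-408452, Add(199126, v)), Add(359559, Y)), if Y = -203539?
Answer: -15584525760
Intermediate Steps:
Mul(Add(-408452, Add(199126, v)), Add(359559, Y)) = Mul(Add(-408452, Add(199126, 109438)), Add(359559, -203539)) = Mul(Add(-408452, 308564), 156020) = Mul(-99888, 156020) = -15584525760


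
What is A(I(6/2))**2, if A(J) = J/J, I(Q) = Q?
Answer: 1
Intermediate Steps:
A(J) = 1
A(I(6/2))**2 = 1**2 = 1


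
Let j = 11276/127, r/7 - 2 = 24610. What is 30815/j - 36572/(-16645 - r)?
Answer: 739786972017/2130363404 ≈ 347.26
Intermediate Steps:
r = 172284 (r = 14 + 7*24610 = 14 + 172270 = 172284)
j = 11276/127 (j = 11276*(1/127) = 11276/127 ≈ 88.787)
30815/j - 36572/(-16645 - r) = 30815/(11276/127) - 36572/(-16645 - 1*172284) = 30815*(127/11276) - 36572/(-16645 - 172284) = 3913505/11276 - 36572/(-188929) = 3913505/11276 - 36572*(-1/188929) = 3913505/11276 + 36572/188929 = 739786972017/2130363404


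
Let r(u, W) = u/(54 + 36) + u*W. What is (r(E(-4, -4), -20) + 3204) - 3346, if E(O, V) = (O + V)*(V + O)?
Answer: -63958/45 ≈ -1421.3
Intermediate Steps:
E(O, V) = (O + V)**2 (E(O, V) = (O + V)*(O + V) = (O + V)**2)
r(u, W) = u/90 + W*u
(r(E(-4, -4), -20) + 3204) - 3346 = ((-4 - 4)**2*(1/90 - 20) + 3204) - 3346 = ((-8)**2*(-1799/90) + 3204) - 3346 = (64*(-1799/90) + 3204) - 3346 = (-57568/45 + 3204) - 3346 = 86612/45 - 3346 = -63958/45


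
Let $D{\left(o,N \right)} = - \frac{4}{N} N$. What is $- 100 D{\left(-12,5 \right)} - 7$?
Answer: $393$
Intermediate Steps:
$D{\left(o,N \right)} = -4$
$- 100 D{\left(-12,5 \right)} - 7 = \left(-100\right) \left(-4\right) - 7 = 400 - 7 = 393$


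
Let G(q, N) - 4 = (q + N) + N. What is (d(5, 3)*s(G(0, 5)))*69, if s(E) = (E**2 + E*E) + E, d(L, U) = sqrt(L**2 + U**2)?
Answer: 28014*sqrt(34) ≈ 1.6335e+5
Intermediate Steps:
G(q, N) = 4 + q + 2*N (G(q, N) = 4 + ((q + N) + N) = 4 + ((N + q) + N) = 4 + (q + 2*N) = 4 + q + 2*N)
s(E) = E + 2*E**2 (s(E) = (E**2 + E**2) + E = 2*E**2 + E = E + 2*E**2)
(d(5, 3)*s(G(0, 5)))*69 = (sqrt(5**2 + 3**2)*((4 + 0 + 2*5)*(1 + 2*(4 + 0 + 2*5))))*69 = (sqrt(25 + 9)*((4 + 0 + 10)*(1 + 2*(4 + 0 + 10))))*69 = (sqrt(34)*(14*(1 + 2*14)))*69 = (sqrt(34)*(14*(1 + 28)))*69 = (sqrt(34)*(14*29))*69 = (sqrt(34)*406)*69 = (406*sqrt(34))*69 = 28014*sqrt(34)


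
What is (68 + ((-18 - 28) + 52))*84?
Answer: 6216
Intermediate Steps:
(68 + ((-18 - 28) + 52))*84 = (68 + (-46 + 52))*84 = (68 + 6)*84 = 74*84 = 6216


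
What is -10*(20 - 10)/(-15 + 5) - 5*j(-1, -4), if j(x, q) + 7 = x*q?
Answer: 25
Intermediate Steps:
j(x, q) = -7 + q*x (j(x, q) = -7 + x*q = -7 + q*x)
-10*(20 - 10)/(-15 + 5) - 5*j(-1, -4) = -10*(20 - 10)/(-15 + 5) - 5*(-7 - 4*(-1)) = -100/(-10) - 5*(-7 + 4) = -100*(-1)/10 - 5*(-3) = -10*(-1) + 15 = 10 + 15 = 25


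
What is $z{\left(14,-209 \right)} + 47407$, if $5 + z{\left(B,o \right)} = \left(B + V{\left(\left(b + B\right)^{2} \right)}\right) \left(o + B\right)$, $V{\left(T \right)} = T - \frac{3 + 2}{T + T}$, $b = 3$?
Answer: $- \frac{6751799}{578} \approx -11681.0$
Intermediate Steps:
$V{\left(T \right)} = T - \frac{5}{2 T}$
$z{\left(B,o \right)} = -5 + \left(B + o\right) \left(B + \left(3 + B\right)^{2} - \frac{5}{2 \left(3 + B\right)^{2}}\right)$ ($z{\left(B,o \right)} = -5 + \left(B + \left(\left(3 + B\right)^{2} - \frac{5}{2 \left(3 + B\right)^{2}}\right)\right) \left(o + B\right) = -5 + \left(B + \left(\left(3 + B\right)^{2} - \frac{5}{2 \left(3 + B\right)^{2}}\right)\right) \left(B + o\right) = -5 + \left(B + \left(3 + B\right)^{2} - \frac{5}{2 \left(3 + B\right)^{2}}\right) \left(B + o\right) = -5 + \left(B + o\right) \left(B + \left(3 + B\right)^{2} - \frac{5}{2 \left(3 + B\right)^{2}}\right)$)
$z{\left(14,-209 \right)} + 47407 = \frac{14 \left(-5 + 2 \left(3 + 14\right)^{4}\right) - 209 \left(-5 + 2 \left(3 + 14\right)^{4}\right) + 2 \left(3 + 14\right)^{2} \left(-5 + 14^{2} + 14 \left(-209\right)\right)}{2 \left(3 + 14\right)^{2}} + 47407 = \frac{14 \left(-5 + 2 \cdot 17^{4}\right) - 209 \left(-5 + 2 \cdot 17^{4}\right) + 2 \cdot 17^{2} \left(-5 + 196 - 2926\right)}{2 \cdot 289} + 47407 = \frac{1}{2} \cdot \frac{1}{289} \left(14 \left(-5 + 2 \cdot 83521\right) - 209 \left(-5 + 2 \cdot 83521\right) + 2 \cdot 289 \left(-2735\right)\right) + 47407 = \frac{1}{2} \cdot \frac{1}{289} \left(14 \left(-5 + 167042\right) - 209 \left(-5 + 167042\right) - 1580830\right) + 47407 = \frac{1}{2} \cdot \frac{1}{289} \left(14 \cdot 167037 - 34910733 - 1580830\right) + 47407 = \frac{1}{2} \cdot \frac{1}{289} \left(2338518 - 34910733 - 1580830\right) + 47407 = \frac{1}{2} \cdot \frac{1}{289} \left(-34153045\right) + 47407 = - \frac{34153045}{578} + 47407 = - \frac{6751799}{578}$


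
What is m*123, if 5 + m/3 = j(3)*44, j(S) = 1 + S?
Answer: 63099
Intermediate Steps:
m = 513 (m = -15 + 3*((1 + 3)*44) = -15 + 3*(4*44) = -15 + 3*176 = -15 + 528 = 513)
m*123 = 513*123 = 63099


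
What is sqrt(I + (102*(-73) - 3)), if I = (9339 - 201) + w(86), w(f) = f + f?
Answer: sqrt(1861) ≈ 43.139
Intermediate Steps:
w(f) = 2*f
I = 9310 (I = (9339 - 201) + 2*86 = 9138 + 172 = 9310)
sqrt(I + (102*(-73) - 3)) = sqrt(9310 + (102*(-73) - 3)) = sqrt(9310 + (-7446 - 3)) = sqrt(9310 - 7449) = sqrt(1861)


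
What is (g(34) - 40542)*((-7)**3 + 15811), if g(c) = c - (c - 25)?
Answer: -626716956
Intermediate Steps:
g(c) = 25 (g(c) = c - (-25 + c) = c + (25 - c) = 25)
(g(34) - 40542)*((-7)**3 + 15811) = (25 - 40542)*((-7)**3 + 15811) = -40517*(-343 + 15811) = -40517*15468 = -626716956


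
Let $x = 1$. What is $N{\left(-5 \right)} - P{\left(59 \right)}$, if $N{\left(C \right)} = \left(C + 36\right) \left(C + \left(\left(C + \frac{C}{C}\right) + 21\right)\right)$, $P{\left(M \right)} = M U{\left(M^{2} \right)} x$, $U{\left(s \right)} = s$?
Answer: $-205007$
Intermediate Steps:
$P{\left(M \right)} = M^{3}$ ($P{\left(M \right)} = M M^{2} \cdot 1 = M^{3} \cdot 1 = M^{3}$)
$N{\left(C \right)} = \left(22 + 2 C\right) \left(36 + C\right)$ ($N{\left(C \right)} = \left(36 + C\right) \left(C + \left(\left(C + 1\right) + 21\right)\right) = \left(36 + C\right) \left(C + \left(\left(1 + C\right) + 21\right)\right) = \left(36 + C\right) \left(C + \left(22 + C\right)\right) = \left(36 + C\right) \left(22 + 2 C\right) = \left(22 + 2 C\right) \left(36 + C\right)$)
$N{\left(-5 \right)} - P{\left(59 \right)} = \left(792 + 2 \left(-5\right)^{2} + 94 \left(-5\right)\right) - 59^{3} = \left(792 + 2 \cdot 25 - 470\right) - 205379 = \left(792 + 50 - 470\right) - 205379 = 372 - 205379 = -205007$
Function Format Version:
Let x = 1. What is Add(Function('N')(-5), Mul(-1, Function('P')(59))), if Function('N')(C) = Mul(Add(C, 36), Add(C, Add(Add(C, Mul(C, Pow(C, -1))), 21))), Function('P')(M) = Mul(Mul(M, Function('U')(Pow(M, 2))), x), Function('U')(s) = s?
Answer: -205007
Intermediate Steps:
Function('P')(M) = Pow(M, 3) (Function('P')(M) = Mul(Mul(M, Pow(M, 2)), 1) = Mul(Pow(M, 3), 1) = Pow(M, 3))
Function('N')(C) = Mul(Add(22, Mul(2, C)), Add(36, C)) (Function('N')(C) = Mul(Add(36, C), Add(C, Add(Add(C, 1), 21))) = Mul(Add(36, C), Add(C, Add(Add(1, C), 21))) = Mul(Add(36, C), Add(C, Add(22, C))) = Mul(Add(36, C), Add(22, Mul(2, C))) = Mul(Add(22, Mul(2, C)), Add(36, C)))
Add(Function('N')(-5), Mul(-1, Function('P')(59))) = Add(Add(792, Mul(2, Pow(-5, 2)), Mul(94, -5)), Mul(-1, Pow(59, 3))) = Add(Add(792, Mul(2, 25), -470), Mul(-1, 205379)) = Add(Add(792, 50, -470), -205379) = Add(372, -205379) = -205007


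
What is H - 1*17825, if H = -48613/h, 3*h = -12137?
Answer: -216196186/12137 ≈ -17813.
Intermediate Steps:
h = -12137/3 (h = (⅓)*(-12137) = -12137/3 ≈ -4045.7)
H = 145839/12137 (H = -48613/(-12137/3) = -48613*(-3/12137) = 145839/12137 ≈ 12.016)
H - 1*17825 = 145839/12137 - 1*17825 = 145839/12137 - 17825 = -216196186/12137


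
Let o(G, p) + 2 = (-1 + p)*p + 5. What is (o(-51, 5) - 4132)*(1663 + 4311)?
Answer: -24547166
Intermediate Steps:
o(G, p) = 3 + p*(-1 + p) (o(G, p) = -2 + ((-1 + p)*p + 5) = -2 + (p*(-1 + p) + 5) = -2 + (5 + p*(-1 + p)) = 3 + p*(-1 + p))
(o(-51, 5) - 4132)*(1663 + 4311) = ((3 + 5² - 1*5) - 4132)*(1663 + 4311) = ((3 + 25 - 5) - 4132)*5974 = (23 - 4132)*5974 = -4109*5974 = -24547166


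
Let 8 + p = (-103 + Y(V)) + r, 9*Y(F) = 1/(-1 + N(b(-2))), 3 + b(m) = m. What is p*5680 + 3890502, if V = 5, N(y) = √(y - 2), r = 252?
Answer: 42221728/9 - 710*I*√7/9 ≈ 4.6913e+6 - 208.72*I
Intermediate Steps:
b(m) = -3 + m
N(y) = √(-2 + y)
Y(F) = 1/(9*(-1 + I*√7)) (Y(F) = 1/(9*(-1 + √(-2 + (-3 - 2)))) = 1/(9*(-1 + √(-2 - 5))) = 1/(9*(-1 + √(-7))) = 1/(9*(-1 + I*√7)))
p = 10151/72 - I*√7/72 (p = -8 + ((-103 + (-1/72 - I*√7/72)) + 252) = -8 + ((-7417/72 - I*√7/72) + 252) = -8 + (10727/72 - I*√7/72) = 10151/72 - I*√7/72 ≈ 140.99 - 0.036747*I)
p*5680 + 3890502 = (10151/72 - I*√7/72)*5680 + 3890502 = (7207210/9 - 710*I*√7/9) + 3890502 = 42221728/9 - 710*I*√7/9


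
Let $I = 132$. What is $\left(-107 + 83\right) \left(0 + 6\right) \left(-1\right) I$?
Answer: $19008$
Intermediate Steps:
$\left(-107 + 83\right) \left(0 + 6\right) \left(-1\right) I = \left(-107 + 83\right) \left(0 + 6\right) \left(-1\right) 132 = - 24 \cdot 6 \left(-1\right) 132 = \left(-24\right) \left(-6\right) 132 = 144 \cdot 132 = 19008$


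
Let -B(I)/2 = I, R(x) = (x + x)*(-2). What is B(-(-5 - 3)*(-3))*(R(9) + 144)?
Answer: 5184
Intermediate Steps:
R(x) = -4*x (R(x) = (2*x)*(-2) = -4*x)
B(I) = -2*I
B(-(-5 - 3)*(-3))*(R(9) + 144) = (-(-2)*(-5 - 3)*(-3))*(-4*9 + 144) = (-(-2)*(-8*(-3)))*(-36 + 144) = -(-2)*24*108 = -2*(-24)*108 = 48*108 = 5184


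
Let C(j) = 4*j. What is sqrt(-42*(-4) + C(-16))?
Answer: 2*sqrt(26) ≈ 10.198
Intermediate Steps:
sqrt(-42*(-4) + C(-16)) = sqrt(-42*(-4) + 4*(-16)) = sqrt(168 - 64) = sqrt(104) = 2*sqrt(26)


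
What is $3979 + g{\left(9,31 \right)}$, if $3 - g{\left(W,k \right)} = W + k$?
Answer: $3942$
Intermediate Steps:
$g{\left(W,k \right)} = 3 - W - k$ ($g{\left(W,k \right)} = 3 - \left(W + k\right) = 3 - W - k$)
$3979 + g{\left(9,31 \right)} = 3979 - 37 = 3942$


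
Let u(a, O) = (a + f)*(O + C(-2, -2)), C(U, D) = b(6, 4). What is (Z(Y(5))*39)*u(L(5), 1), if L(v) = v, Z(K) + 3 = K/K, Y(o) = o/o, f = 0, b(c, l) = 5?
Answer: -2340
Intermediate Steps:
C(U, D) = 5
Y(o) = 1
Z(K) = -2 (Z(K) = -3 + K/K = -3 + 1 = -2)
u(a, O) = a*(5 + O) (u(a, O) = (a + 0)*(O + 5) = a*(5 + O))
(Z(Y(5))*39)*u(L(5), 1) = (-2*39)*(5*(5 + 1)) = -390*6 = -78*30 = -2340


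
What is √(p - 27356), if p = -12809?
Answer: I*√40165 ≈ 200.41*I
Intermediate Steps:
√(p - 27356) = √(-12809 - 27356) = √(-40165) = I*√40165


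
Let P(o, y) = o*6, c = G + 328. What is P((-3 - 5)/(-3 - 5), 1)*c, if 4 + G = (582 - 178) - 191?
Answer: 3222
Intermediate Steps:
G = 209 (G = -4 + ((582 - 178) - 191) = -4 + (404 - 191) = -4 + 213 = 209)
c = 537 (c = 209 + 328 = 537)
P(o, y) = 6*o
P((-3 - 5)/(-3 - 5), 1)*c = (6*((-3 - 5)/(-3 - 5)))*537 = (6*(-8/(-8)))*537 = (6*(-8*(-⅛)))*537 = (6*1)*537 = 6*537 = 3222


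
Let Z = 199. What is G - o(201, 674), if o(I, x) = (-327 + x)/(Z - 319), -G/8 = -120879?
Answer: 116044187/120 ≈ 9.6704e+5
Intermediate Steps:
G = 967032 (G = -8*(-120879) = 967032)
o(I, x) = 109/40 - x/120 (o(I, x) = (-327 + x)/(199 - 319) = (-327 + x)/(-120) = (-327 + x)*(-1/120) = 109/40 - x/120)
G - o(201, 674) = 967032 - (109/40 - 1/120*674) = 967032 - (109/40 - 337/60) = 967032 - 1*(-347/120) = 967032 + 347/120 = 116044187/120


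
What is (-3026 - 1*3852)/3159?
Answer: -6878/3159 ≈ -2.1773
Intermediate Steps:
(-3026 - 1*3852)/3159 = (-3026 - 3852)*(1/3159) = -6878*1/3159 = -6878/3159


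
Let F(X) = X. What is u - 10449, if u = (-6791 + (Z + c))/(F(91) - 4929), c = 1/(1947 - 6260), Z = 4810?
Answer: -109011680976/10433147 ≈ -10449.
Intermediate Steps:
c = -1/4313 (c = 1/(-4313) = -1/4313 ≈ -0.00023186)
u = 4272027/10433147 (u = (-6791 + (4810 - 1/4313))/(91 - 4929) = (-6791 + 20745529/4313)/(-4838) = -8544054/4313*(-1/4838) = 4272027/10433147 ≈ 0.40947)
u - 10449 = 4272027/10433147 - 10449 = -109011680976/10433147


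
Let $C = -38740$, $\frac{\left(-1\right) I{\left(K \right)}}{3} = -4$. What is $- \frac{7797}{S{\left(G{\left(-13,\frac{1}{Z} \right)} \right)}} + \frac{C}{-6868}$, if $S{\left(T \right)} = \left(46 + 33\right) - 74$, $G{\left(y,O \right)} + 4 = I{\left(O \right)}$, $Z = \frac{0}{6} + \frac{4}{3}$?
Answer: $- \frac{13339024}{8585} \approx -1553.8$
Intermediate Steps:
$Z = \frac{4}{3}$ ($Z = 0 \cdot \frac{1}{6} + 4 \cdot \frac{1}{3} = 0 + \frac{4}{3} = \frac{4}{3} \approx 1.3333$)
$I{\left(K \right)} = 12$ ($I{\left(K \right)} = \left(-3\right) \left(-4\right) = 12$)
$G{\left(y,O \right)} = 8$ ($G{\left(y,O \right)} = -4 + 12 = 8$)
$S{\left(T \right)} = 5$ ($S{\left(T \right)} = 79 - 74 = 5$)
$- \frac{7797}{S{\left(G{\left(-13,\frac{1}{Z} \right)} \right)}} + \frac{C}{-6868} = - \frac{7797}{5} - \frac{38740}{-6868} = \left(-7797\right) \frac{1}{5} - - \frac{9685}{1717} = - \frac{7797}{5} + \frac{9685}{1717} = - \frac{13339024}{8585}$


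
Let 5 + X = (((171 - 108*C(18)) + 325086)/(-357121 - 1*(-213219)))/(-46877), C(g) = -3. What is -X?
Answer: 33728144689/6745694054 ≈ 5.0000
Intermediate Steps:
X = -33728144689/6745694054 (X = -5 + (((171 - 108*(-3)) + 325086)/(-357121 - 1*(-213219)))/(-46877) = -5 + (((171 + 324) + 325086)/(-357121 + 213219))*(-1/46877) = -5 + ((495 + 325086)/(-143902))*(-1/46877) = -5 + (325581*(-1/143902))*(-1/46877) = -5 - 325581/143902*(-1/46877) = -5 + 325581/6745694054 = -33728144689/6745694054 ≈ -5.0000)
-X = -1*(-33728144689/6745694054) = 33728144689/6745694054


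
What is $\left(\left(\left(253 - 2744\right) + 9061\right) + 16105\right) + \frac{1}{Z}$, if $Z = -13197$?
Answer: $\frac{299241974}{13197} \approx 22675.0$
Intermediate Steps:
$\left(\left(\left(253 - 2744\right) + 9061\right) + 16105\right) + \frac{1}{Z} = \left(\left(\left(253 - 2744\right) + 9061\right) + 16105\right) + \frac{1}{-13197} = \left(\left(-2491 + 9061\right) + 16105\right) - \frac{1}{13197} = \left(6570 + 16105\right) - \frac{1}{13197} = 22675 - \frac{1}{13197} = \frac{299241974}{13197}$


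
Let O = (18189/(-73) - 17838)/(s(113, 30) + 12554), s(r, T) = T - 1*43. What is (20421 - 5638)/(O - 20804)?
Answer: -13533733019/19047236735 ≈ -0.71054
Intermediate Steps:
s(r, T) = -43 + T (s(r, T) = T - 43 = -43 + T)
O = -1320363/915493 (O = (18189/(-73) - 17838)/((-43 + 30) + 12554) = (18189*(-1/73) - 17838)/(-13 + 12554) = (-18189/73 - 17838)/12541 = -1320363/73*1/12541 = -1320363/915493 ≈ -1.4422)
(20421 - 5638)/(O - 20804) = (20421 - 5638)/(-1320363/915493 - 20804) = 14783/(-19047236735/915493) = 14783*(-915493/19047236735) = -13533733019/19047236735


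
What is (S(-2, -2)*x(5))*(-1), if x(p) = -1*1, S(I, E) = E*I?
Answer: 4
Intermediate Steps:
x(p) = -1
(S(-2, -2)*x(5))*(-1) = (-2*(-2)*(-1))*(-1) = (4*(-1))*(-1) = -4*(-1) = 4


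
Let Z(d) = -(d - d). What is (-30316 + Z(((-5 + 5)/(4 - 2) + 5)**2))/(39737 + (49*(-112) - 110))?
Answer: -30316/34139 ≈ -0.88802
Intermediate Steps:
Z(d) = 0 (Z(d) = -1*0 = 0)
(-30316 + Z(((-5 + 5)/(4 - 2) + 5)**2))/(39737 + (49*(-112) - 110)) = (-30316 + 0)/(39737 + (49*(-112) - 110)) = -30316/(39737 + (-5488 - 110)) = -30316/(39737 - 5598) = -30316/34139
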